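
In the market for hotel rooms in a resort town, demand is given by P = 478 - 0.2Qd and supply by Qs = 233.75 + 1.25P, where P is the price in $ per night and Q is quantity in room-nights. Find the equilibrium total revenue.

Rewriting in direct form: Qd = 2390 - 5P.
Set Qd = Qs: 2390 - 5P = 233.75 + 1.25P, so 2156.25 = 6.25P and P* = 345.
From the demand curve, Q* = 2390 - 5(345) = 665.
Total revenue = P* × Q* = 345 × 665 = 229425.

Total revenue = 229425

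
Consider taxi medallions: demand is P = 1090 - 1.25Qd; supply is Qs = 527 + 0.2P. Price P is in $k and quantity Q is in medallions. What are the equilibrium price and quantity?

Solving each curve for Q: Qd = 872 - 0.8P.
Set Qd = Qs: 872 - 0.8P = 527 + 0.2P, so 345 = P and P* = 345.
Plugging P* into demand: Q* = 872 - 0.8(345) = 596.

P* = 345, Q* = 596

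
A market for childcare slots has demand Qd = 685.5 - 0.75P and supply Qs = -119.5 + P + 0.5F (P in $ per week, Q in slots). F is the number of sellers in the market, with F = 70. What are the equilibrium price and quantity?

P* = 440, Q* = 355.5

With F = 70, supply is Qs = -84.5 + P.
Equating demand and supply, 685.5 - 0.75P = -84.5 + P gives 1.75P = 770, so P* = 440.
Plugging P* into demand: Q* = 685.5 - 0.75(440) = 355.5.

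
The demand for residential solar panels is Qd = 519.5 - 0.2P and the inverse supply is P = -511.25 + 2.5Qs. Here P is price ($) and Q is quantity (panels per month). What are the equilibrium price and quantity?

P* = 525, Q* = 414.5

Inverting to quantity form: Qs = 204.5 + 0.4P.
At equilibrium Qd = Qs, so 519.5 - 0.2P = 204.5 + 0.4P; collecting terms, 315 = 0.6P and P* = 525.
From the demand curve, Q* = 519.5 - 0.2(525) = 414.5.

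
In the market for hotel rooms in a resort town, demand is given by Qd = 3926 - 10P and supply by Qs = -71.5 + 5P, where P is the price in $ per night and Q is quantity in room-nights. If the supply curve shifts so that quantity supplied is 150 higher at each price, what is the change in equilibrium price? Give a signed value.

The market clears where 3926 - 10P = -71.5 + 5P. Rearranging, 15P = 3997.5, hence P* = 266.5.
From the demand curve, Q* = 3926 - 10(266.5) = 1261.
After the shift, supply is Qs = 78.5 + 5P.
Re-solving, 15P = 3847.5 gives P = 256.5 and Q = 1361.
ΔP = 256.5 - 266.5 = -10.

ΔP = -10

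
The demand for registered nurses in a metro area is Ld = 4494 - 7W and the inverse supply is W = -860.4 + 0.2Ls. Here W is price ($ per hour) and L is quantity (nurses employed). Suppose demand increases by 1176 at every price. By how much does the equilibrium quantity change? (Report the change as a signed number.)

In direct form, Ls = 4302 + 5W.
At equilibrium Ld = Ls, so 4494 - 7W = 4302 + 5W; collecting terms, 192 = 12W and W* = 16.
Then L* = 4494 - 7(16) = 4382.
After the shift, demand is Ld = 5670 - 7W.
New equilibrium: 1368 = 12W, so W = 114 and L = 4872.
ΔL = 4872 - 4382 = 490.

ΔL = 490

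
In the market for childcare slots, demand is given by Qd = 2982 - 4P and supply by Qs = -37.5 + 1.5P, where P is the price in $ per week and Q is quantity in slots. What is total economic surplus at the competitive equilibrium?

The market clears where 2982 - 4P = -37.5 + 1.5P. Rearranging, 5.5P = 3019.5, hence P* = 549.
Plugging P* into demand: Q* = 2982 - 4(549) = 786.
Demand choke price = 745.5; supply choke price = 25. CS = ½(745.5 - 549)(786) = 77224.5; PS = ½(549 - 25)(786) = 205932. Total surplus = 283156.5.

Total surplus = 283156.5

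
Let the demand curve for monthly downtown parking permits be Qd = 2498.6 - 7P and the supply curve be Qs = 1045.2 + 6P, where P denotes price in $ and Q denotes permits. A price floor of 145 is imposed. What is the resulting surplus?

With P fixed at 145, quantity demanded is 1483.6 and quantity supplied is 1915.2.
Surplus = Qs - Qd = 1915.2 - 1483.6 = 431.6.

Surplus = 431.6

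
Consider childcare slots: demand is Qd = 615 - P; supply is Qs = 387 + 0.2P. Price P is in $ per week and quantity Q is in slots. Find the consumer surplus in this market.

Set Qd = Qs: 615 - P = 387 + 0.2P, so 228 = 1.2P and P* = 190.
From the demand curve, Q* = 615 - 190 = 425.
Demand choke price (Qd = 0): P = 615. Consumer surplus = ½ × (615 - 190) × 425 = 90312.5.

Consumer surplus = 90312.5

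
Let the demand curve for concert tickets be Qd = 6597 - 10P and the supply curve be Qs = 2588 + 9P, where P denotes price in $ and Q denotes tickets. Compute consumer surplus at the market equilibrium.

Equating demand and supply, 6597 - 10P = 2588 + 9P gives 19P = 4009, so P* = 211.
Plugging P* into demand: Q* = 6597 - 10(211) = 4487.
Demand choke price (Qd = 0): P = 6597/10 = 659.7. Consumer surplus = ½ × (659.7 - 211) × 4487 = 1006658.45.

Consumer surplus = 1006658.45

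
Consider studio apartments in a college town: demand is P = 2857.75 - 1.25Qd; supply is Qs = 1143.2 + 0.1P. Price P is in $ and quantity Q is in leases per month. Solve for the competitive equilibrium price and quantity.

In direct form, Qd = 2286.2 - 0.8P.
At equilibrium Qd = Qs, so 2286.2 - 0.8P = 1143.2 + 0.1P; collecting terms, 1143 = 0.9P and P* = 1270.
Plugging P* into demand: Q* = 2286.2 - 0.8(1270) = 1270.2.

P* = 1270, Q* = 1270.2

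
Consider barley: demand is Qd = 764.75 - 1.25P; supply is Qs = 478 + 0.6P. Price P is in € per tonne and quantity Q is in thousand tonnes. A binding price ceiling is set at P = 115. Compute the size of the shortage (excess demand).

Evaluating both curves at the ceiling price 115 gives Qd = 621, Qs = 547.
Shortage = Qd - Qs = 621 - 547 = 74.

Shortage = 74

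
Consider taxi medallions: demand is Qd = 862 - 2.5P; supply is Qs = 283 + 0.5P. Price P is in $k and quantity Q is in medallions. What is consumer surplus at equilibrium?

Consumer surplus = 28804.05

The market clears where 862 - 2.5P = 283 + 0.5P. Rearranging, 3P = 579, hence P* = 193.
Substitute back: Q* = 862 - 2.5(193) = 379.5.
Demand choke price (Qd = 0): P = 862/2.5 = 344.8. Consumer surplus = ½ × (344.8 - 193) × 379.5 = 28804.05.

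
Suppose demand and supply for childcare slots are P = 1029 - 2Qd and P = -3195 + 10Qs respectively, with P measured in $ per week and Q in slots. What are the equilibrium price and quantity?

P* = 325, Q* = 352

Solving each curve for Q: Qd = 514.5 - 0.5P and Qs = 319.5 + 0.1P.
At equilibrium Qd = Qs, so 514.5 - 0.5P = 319.5 + 0.1P; collecting terms, 195 = 0.6P and P* = 325.
Then Q* = 514.5 - 0.5(325) = 352.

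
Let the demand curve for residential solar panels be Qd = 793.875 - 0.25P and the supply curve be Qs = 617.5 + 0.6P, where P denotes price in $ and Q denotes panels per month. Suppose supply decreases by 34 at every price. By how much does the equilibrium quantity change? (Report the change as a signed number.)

At equilibrium Qd = Qs, so 793.875 - 0.25P = 617.5 + 0.6P; collecting terms, 176.375 = 0.85P and P* = 207.5.
Substitute back: Q* = 793.875 - 0.25(207.5) = 742.
After the shift, supply is Qs = 583.5 + 0.6P.
Re-solving, 0.85P = 210.375 gives P = 247.5 and Q = 732.
ΔQ = 732 - 742 = -10.

ΔQ = -10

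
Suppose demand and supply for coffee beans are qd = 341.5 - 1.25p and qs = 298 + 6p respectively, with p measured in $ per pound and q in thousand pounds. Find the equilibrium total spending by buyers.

Total spending by buyers = 2004

The market clears where 341.5 - 1.25p = 298 + 6p. Rearranging, 7.25p = 43.5, hence p* = 6.
From the demand curve, q* = 341.5 - 1.25(6) = 334.
Total spending by buyers = p* × q* = 6 × 334 = 2004.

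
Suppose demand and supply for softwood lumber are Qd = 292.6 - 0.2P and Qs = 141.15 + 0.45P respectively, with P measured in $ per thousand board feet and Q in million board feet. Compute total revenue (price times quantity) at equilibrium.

Total revenue = 57318

The market clears where 292.6 - 0.2P = 141.15 + 0.45P. Rearranging, 0.65P = 151.45, hence P* = 233.
From the demand curve, Q* = 292.6 - 0.2(233) = 246.
Total revenue = P* × Q* = 233 × 246 = 57318.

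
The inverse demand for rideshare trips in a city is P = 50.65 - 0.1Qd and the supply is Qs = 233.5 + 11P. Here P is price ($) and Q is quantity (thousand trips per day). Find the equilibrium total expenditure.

Total expenditure = 4894.5

In direct form, Qd = 506.5 - 10P.
At equilibrium Qd = Qs, so 506.5 - 10P = 233.5 + 11P; collecting terms, 273 = 21P and P* = 13.
Then Q* = 506.5 - 10(13) = 376.5.
Total expenditure = P* × Q* = 13 × 376.5 = 4894.5.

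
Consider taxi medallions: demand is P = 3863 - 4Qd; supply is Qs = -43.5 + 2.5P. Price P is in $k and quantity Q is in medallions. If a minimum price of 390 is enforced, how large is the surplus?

Inverting to quantity form: Qd = 965.75 - 0.25P.
At P = 390: Qd = 868.25 and Qs = 931.5.
Surplus = Qs - Qd = 931.5 - 868.25 = 63.25.

Surplus = 63.25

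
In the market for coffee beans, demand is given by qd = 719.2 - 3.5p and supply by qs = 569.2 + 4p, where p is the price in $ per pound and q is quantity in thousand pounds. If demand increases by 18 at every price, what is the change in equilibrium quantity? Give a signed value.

Δq = 9.6

Equating demand and supply, 719.2 - 3.5p = 569.2 + 4p gives 7.5p = 150, so p* = 20.
Plugging p* into demand: q* = 719.2 - 3.5(20) = 649.2.
After the shift, demand is qd = 737.2 - 3.5p.
The new intersection has 168 = 7.5p, i.e. p = 22.4, q = 658.8.
Δq = 658.8 - 649.2 = 9.6.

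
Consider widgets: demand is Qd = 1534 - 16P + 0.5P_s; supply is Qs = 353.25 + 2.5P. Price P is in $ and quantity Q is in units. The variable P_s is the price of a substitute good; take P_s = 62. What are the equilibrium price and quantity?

With P_s = 62, demand is Qd = 1565 - 16P.
Equating demand and supply, 1565 - 16P = 353.25 + 2.5P gives 18.5P = 1211.75, so P* = 65.5.
Plugging P* into demand: Q* = 1565 - 16(65.5) = 517.

P* = 65.5, Q* = 517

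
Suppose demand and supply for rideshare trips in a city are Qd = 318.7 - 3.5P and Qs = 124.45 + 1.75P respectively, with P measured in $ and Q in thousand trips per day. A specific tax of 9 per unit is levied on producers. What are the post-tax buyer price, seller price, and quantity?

P_b = 40, P_s = 31, Q = 178.7

Producers keep P_s = P_b - 9 per unit, so supply in terms of the buyer price is Qs = 108.7 + 1.75P_b.
Equate demand and the shifted supply: 318.7 - 3.5P_b = 108.7 + 1.75P_b, giving 5.25P_b = 210, so P_b = 40.
Then P_s = 40 - 9 = 31 and Q = 318.7 - 3.5(40) = 178.7.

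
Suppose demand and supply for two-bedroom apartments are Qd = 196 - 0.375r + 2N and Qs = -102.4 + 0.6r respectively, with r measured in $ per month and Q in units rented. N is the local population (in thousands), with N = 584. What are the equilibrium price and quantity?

With N = 584, demand is Qd = 1364 - 0.375r.
The market clears where 1364 - 0.375r = -102.4 + 0.6r. Rearranging, 0.975r = 1466.4, hence r* = 1504.
Substitute back: Q* = 1364 - 0.375(1504) = 800.

r* = 1504, Q* = 800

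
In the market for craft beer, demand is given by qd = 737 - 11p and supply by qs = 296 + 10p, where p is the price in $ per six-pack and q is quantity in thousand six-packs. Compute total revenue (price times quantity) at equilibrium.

Total revenue = 10626

Equating demand and supply, 737 - 11p = 296 + 10p gives 21p = 441, so p* = 21.
Then q* = 737 - 11(21) = 506.
Total revenue = p* × q* = 21 × 506 = 10626.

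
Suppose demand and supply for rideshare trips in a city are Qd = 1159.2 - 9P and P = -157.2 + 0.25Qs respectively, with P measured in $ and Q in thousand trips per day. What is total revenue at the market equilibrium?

Total revenue = 32313.6

Inverting to quantity form: Qs = 628.8 + 4P.
The market clears where 1159.2 - 9P = 628.8 + 4P. Rearranging, 13P = 530.4, hence P* = 40.8.
From the demand curve, Q* = 1159.2 - 9(40.8) = 792.
Total revenue = P* × Q* = 40.8 × 792 = 32313.6.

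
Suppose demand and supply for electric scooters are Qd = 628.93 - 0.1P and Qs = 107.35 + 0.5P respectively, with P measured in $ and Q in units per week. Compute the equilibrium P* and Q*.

At equilibrium Qd = Qs, so 628.93 - 0.1P = 107.35 + 0.5P; collecting terms, 521.58 = 0.6P and P* = 869.3.
From the demand curve, Q* = 628.93 - 0.1(869.3) = 542.

P* = 869.3, Q* = 542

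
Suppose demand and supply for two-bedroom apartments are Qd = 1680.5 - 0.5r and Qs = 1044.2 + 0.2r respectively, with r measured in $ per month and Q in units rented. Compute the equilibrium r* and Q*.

r* = 909, Q* = 1226

The market clears where 1680.5 - 0.5r = 1044.2 + 0.2r. Rearranging, 0.7r = 636.3, hence r* = 909.
Plugging r* into demand: Q* = 1680.5 - 0.5(909) = 1226.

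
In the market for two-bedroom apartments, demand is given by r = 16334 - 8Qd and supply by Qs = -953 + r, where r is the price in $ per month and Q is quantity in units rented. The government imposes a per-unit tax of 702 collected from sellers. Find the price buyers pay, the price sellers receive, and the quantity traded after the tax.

Inverting to quantity form: Qd = 2041.75 - 0.125r.
The tax drives a wedge r_b - r_s = 702. Substituting r_s = r_b - 702 into supply: Qs = -1655 + r_b.
Set Qd = Qs: 2041.75 - 0.125r_b = -1655 + r_b, so 3696.75 = 1.125r_b and r_b = 3286.
So r_s = 2584 and the quantity traded is Q = 2041.75 - 0.125(3286) = 1631.

r_b = 3286, r_s = 2584, Q = 1631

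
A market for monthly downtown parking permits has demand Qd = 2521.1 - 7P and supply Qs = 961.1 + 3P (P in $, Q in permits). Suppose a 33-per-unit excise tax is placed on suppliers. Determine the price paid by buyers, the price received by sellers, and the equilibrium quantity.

The tax drives a wedge P_b - P_s = 33. Substituting P_s = P_b - 33 into supply: Qs = 862.1 + 3P_b.
Market clearing requires 2521.1 - 7P_b = 862.1 + 3P_b; hence 1659 = 10P_b and P_b = 165.9.
Then P_s = 165.9 - 33 = 132.9 and Q = 2521.1 - 7(165.9) = 1359.8.

P_b = 165.9, P_s = 132.9, Q = 1359.8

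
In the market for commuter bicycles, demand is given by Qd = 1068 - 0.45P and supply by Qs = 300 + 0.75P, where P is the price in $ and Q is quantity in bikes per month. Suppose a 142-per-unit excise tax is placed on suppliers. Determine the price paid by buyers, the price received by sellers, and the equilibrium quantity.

P_b = 728.75, P_s = 586.75, Q = 740.0625

Suppliers keep P_s = P_b - 142 per unit, so supply in terms of the buyer price is Qs = 193.5 + 0.75P_b.
Set Qd = Qs: 1068 - 0.45P_b = 193.5 + 0.75P_b, so 874.5 = 1.2P_b and P_b = 728.75.
So P_s = 586.75 and the quantity traded is Q = 1068 - 0.45(728.75) = 740.0625.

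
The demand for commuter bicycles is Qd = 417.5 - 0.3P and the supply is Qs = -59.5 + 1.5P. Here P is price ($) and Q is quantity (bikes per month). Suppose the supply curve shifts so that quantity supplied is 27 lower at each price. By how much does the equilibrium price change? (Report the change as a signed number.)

ΔP = 15

At equilibrium Qd = Qs, so 417.5 - 0.3P = -59.5 + 1.5P; collecting terms, 477 = 1.8P and P* = 265.
Substitute back: Q* = 417.5 - 0.3(265) = 338.
After the shift, supply is Qs = -86.5 + 1.5P.
Re-solving, 1.8P = 504 gives P = 280 and Q = 333.5.
ΔP = 280 - 265 = 15.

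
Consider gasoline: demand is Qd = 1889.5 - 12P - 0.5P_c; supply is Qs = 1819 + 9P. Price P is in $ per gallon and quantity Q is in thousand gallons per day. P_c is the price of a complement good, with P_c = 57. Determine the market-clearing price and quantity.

With P_c = 57, demand is Qd = 1861 - 12P.
At equilibrium Qd = Qs, so 1861 - 12P = 1819 + 9P; collecting terms, 42 = 21P and P* = 2.
Plugging P* into demand: Q* = 1861 - 12(2) = 1837.

P* = 2, Q* = 1837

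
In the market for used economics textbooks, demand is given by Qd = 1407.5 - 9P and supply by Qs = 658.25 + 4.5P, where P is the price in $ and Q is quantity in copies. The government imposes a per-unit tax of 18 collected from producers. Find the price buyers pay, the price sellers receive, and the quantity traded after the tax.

With a tax of 18 on producers, they supply based on the net price P_s = P_b - 18, so Qs = 577.25 + 4.5P_b.
Equate demand and the shifted supply: 1407.5 - 9P_b = 577.25 + 4.5P_b, giving 13.5P_b = 830.25, so P_b = 61.5.
Then P_s = 61.5 - 18 = 43.5 and Q = 1407.5 - 9(61.5) = 854.

P_b = 61.5, P_s = 43.5, Q = 854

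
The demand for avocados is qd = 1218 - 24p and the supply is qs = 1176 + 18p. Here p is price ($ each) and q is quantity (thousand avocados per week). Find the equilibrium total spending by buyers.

Equating demand and supply, 1218 - 24p = 1176 + 18p gives 42p = 42, so p* = 1.
From the demand curve, q* = 1218 - 24(1) = 1194.
Total spending by buyers = p* × q* = 1 × 1194 = 1194.

Total spending by buyers = 1194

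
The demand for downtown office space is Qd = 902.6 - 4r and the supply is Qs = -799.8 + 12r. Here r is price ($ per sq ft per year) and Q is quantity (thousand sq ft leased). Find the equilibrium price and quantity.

Equating demand and supply, 902.6 - 4r = -799.8 + 12r gives 16r = 1702.4, so r* = 106.4.
From the demand curve, Q* = 902.6 - 4(106.4) = 477.

r* = 106.4, Q* = 477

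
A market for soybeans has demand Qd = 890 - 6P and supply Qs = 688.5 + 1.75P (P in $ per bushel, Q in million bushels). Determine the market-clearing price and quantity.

The market clears where 890 - 6P = 688.5 + 1.75P. Rearranging, 7.75P = 201.5, hence P* = 26.
Then Q* = 890 - 6(26) = 734.

P* = 26, Q* = 734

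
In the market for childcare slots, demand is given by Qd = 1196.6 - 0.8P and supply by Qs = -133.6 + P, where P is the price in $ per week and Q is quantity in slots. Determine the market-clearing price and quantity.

The market clears where 1196.6 - 0.8P = -133.6 + P. Rearranging, 1.8P = 1330.2, hence P* = 739.
Plugging P* into demand: Q* = 1196.6 - 0.8(739) = 605.4.

P* = 739, Q* = 605.4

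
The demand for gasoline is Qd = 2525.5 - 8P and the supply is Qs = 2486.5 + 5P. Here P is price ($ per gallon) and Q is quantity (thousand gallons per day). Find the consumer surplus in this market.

Consumer surplus = 391093.890625

Set Qd = Qs: 2525.5 - 8P = 2486.5 + 5P, so 39 = 13P and P* = 3.
From the demand curve, Q* = 2525.5 - 8(3) = 2501.5.
Demand choke price (Qd = 0): P = 2525.5/8 = 315.6875. Consumer surplus = ½ × (315.6875 - 3) × 2501.5 = 391093.890625.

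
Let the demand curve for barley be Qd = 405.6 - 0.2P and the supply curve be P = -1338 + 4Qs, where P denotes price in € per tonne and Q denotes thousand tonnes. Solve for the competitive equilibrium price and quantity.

Inverting to quantity form: Qs = 334.5 + 0.25P.
At equilibrium Qd = Qs, so 405.6 - 0.2P = 334.5 + 0.25P; collecting terms, 71.1 = 0.45P and P* = 158.
From the demand curve, Q* = 405.6 - 0.2(158) = 374.

P* = 158, Q* = 374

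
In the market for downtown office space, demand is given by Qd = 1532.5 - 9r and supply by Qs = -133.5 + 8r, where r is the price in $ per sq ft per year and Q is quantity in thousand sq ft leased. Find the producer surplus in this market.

Producer surplus = 26446.890625

The market clears where 1532.5 - 9r = -133.5 + 8r. Rearranging, 17r = 1666, hence r* = 98.
From the demand curve, Q* = 1532.5 - 9(98) = 650.5.
Supply choke price (Qs = 0): r = 16.6875. Producer surplus = ½ × (98 - 16.6875) × 650.5 = 26446.890625.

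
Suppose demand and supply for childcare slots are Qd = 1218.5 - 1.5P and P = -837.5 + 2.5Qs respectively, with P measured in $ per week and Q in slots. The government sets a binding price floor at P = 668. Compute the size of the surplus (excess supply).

Solving each curve for Q: Qs = 335 + 0.4P.
Evaluating both curves at the floor price 668 gives Qd = 216.5, Qs = 602.2.
Surplus = Qs - Qd = 602.2 - 216.5 = 385.7.

Surplus = 385.7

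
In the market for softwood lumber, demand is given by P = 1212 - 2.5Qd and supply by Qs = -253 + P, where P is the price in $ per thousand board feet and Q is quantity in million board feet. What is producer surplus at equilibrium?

Producer surplus = 37538

Inverting to quantity form: Qd = 484.8 - 0.4P.
Equating demand and supply, 484.8 - 0.4P = -253 + P gives 1.4P = 737.8, so P* = 527.
Substitute back: Q* = 484.8 - 0.4(527) = 274.
Supply choke price (Qs = 0): P = 253. Producer surplus = ½ × (527 - 253) × 274 = 37538.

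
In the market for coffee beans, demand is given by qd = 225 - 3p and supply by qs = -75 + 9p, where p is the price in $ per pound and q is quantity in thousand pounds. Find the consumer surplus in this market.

Consumer surplus = 3750

The market clears where 225 - 3p = -75 + 9p. Rearranging, 12p = 300, hence p* = 25.
From the demand curve, q* = 225 - 3(25) = 150.
Demand choke price (qd = 0): p = 225/3 = 75. Consumer surplus = ½ × (75 - 25) × 150 = 3750.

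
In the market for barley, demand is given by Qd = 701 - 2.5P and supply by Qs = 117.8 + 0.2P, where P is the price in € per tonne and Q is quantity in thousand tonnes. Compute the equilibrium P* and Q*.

P* = 216, Q* = 161

Equating demand and supply, 701 - 2.5P = 117.8 + 0.2P gives 2.7P = 583.2, so P* = 216.
Plugging P* into demand: Q* = 701 - 2.5(216) = 161.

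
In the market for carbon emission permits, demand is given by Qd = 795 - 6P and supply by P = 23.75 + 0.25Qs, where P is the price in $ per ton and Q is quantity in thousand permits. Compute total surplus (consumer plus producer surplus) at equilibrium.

Inverting to quantity form: Qs = -95 + 4P.
The market clears where 795 - 6P = -95 + 4P. Rearranging, 10P = 890, hence P* = 89.
Plugging P* into demand: Q* = 795 - 6(89) = 261.
Demand choke price = 132.5; supply choke price = 23.75. CS = ½(132.5 - 89)(261) = 5676.75; PS = ½(89 - 23.75)(261) = 8515.125. Total surplus = 14191.875.

Total surplus = 14191.875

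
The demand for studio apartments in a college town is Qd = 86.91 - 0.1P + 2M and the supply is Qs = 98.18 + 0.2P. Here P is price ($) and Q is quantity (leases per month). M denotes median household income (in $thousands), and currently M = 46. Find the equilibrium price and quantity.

P* = 269.1, Q* = 152

With M = 46, demand is Qd = 178.91 - 0.1P.
Set Qd = Qs: 178.91 - 0.1P = 98.18 + 0.2P, so 80.73 = 0.3P and P* = 269.1.
Plugging P* into demand: Q* = 178.91 - 0.1(269.1) = 152.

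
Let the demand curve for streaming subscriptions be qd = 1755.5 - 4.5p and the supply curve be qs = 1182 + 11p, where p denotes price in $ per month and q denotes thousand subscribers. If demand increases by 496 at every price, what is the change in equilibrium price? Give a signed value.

Δp = 32

Equating demand and supply, 1755.5 - 4.5p = 1182 + 11p gives 15.5p = 573.5, so p* = 37.
Substitute back: q* = 1755.5 - 4.5(37) = 1589.
After the shift, demand is qd = 2251.5 - 4.5p.
New equilibrium: 1069.5 = 15.5p, so p = 69 and q = 1941.
Δp = 69 - 37 = 32.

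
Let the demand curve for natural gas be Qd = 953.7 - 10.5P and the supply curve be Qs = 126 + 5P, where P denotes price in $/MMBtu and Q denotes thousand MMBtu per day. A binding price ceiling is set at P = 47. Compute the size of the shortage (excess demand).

Evaluating both curves at the ceiling price 47 gives Qd = 460.2, Qs = 361.
Shortage = Qd - Qs = 460.2 - 361 = 99.2.

Shortage = 99.2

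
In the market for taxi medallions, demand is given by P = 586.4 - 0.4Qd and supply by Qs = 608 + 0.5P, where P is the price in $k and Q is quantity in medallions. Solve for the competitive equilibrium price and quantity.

P* = 286, Q* = 751

Solving each curve for Q: Qd = 1466 - 2.5P.
Equating demand and supply, 1466 - 2.5P = 608 + 0.5P gives 3P = 858, so P* = 286.
Substitute back: Q* = 1466 - 2.5(286) = 751.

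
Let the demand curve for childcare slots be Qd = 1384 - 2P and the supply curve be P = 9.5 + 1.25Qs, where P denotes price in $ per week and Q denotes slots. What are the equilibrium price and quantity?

Inverting to quantity form: Qs = -7.6 + 0.8P.
The market clears where 1384 - 2P = -7.6 + 0.8P. Rearranging, 2.8P = 1391.6, hence P* = 497.
Plugging P* into demand: Q* = 1384 - 2(497) = 390.

P* = 497, Q* = 390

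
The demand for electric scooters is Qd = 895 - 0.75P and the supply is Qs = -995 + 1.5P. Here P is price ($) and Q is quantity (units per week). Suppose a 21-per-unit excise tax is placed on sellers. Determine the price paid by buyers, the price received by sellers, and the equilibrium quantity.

P_b = 854, P_s = 833, Q = 254.5

Sellers keep P_s = P_b - 21 per unit, so supply in terms of the buyer price is Qs = -1026.5 + 1.5P_b.
Set Qd = Qs: 895 - 0.75P_b = -1026.5 + 1.5P_b, so 1921.5 = 2.25P_b and P_b = 854.
So P_s = 833 and the quantity traded is Q = 895 - 0.75(854) = 254.5.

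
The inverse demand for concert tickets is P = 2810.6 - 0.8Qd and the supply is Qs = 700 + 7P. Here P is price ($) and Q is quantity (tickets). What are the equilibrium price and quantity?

P* = 341, Q* = 3087

Rewriting in direct form: Qd = 3513.25 - 1.25P.
At equilibrium Qd = Qs, so 3513.25 - 1.25P = 700 + 7P; collecting terms, 2813.25 = 8.25P and P* = 341.
Then Q* = 3513.25 - 1.25(341) = 3087.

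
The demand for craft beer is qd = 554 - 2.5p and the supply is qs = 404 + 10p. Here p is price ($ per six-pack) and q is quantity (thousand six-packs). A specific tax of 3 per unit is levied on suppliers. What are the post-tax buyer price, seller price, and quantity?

With a tax of 3 on suppliers, they supply based on the net price p_s = p_b - 3, so qs = 374 + 10p_b.
Set qd = qs: 554 - 2.5p_b = 374 + 10p_b, so 180 = 12.5p_b and p_b = 14.4.
So p_s = 11.4 and the quantity traded is q = 554 - 2.5(14.4) = 518.

p_b = 14.4, p_s = 11.4, q = 518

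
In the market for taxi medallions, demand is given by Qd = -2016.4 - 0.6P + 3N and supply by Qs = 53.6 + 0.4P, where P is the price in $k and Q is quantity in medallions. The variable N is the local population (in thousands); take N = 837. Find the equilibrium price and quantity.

With N = 837, demand is Qd = 494.6 - 0.6P.
The market clears where 494.6 - 0.6P = 53.6 + 0.4P. Rearranging, P = 441, hence P* = 441.
Substitute back: Q* = 494.6 - 0.6(441) = 230.

P* = 441, Q* = 230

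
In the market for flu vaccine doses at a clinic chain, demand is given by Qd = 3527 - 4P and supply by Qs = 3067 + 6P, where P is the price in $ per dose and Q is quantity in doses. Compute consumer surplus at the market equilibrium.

Consumer surplus = 1396956.125

Equating demand and supply, 3527 - 4P = 3067 + 6P gives 10P = 460, so P* = 46.
Plugging P* into demand: Q* = 3527 - 4(46) = 3343.
Demand choke price (Qd = 0): P = 3527/4 = 881.75. Consumer surplus = ½ × (881.75 - 46) × 3343 = 1396956.125.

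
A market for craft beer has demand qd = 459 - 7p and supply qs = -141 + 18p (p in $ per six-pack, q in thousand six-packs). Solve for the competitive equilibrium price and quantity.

Set qd = qs: 459 - 7p = -141 + 18p, so 600 = 25p and p* = 24.
Then q* = 459 - 7(24) = 291.

p* = 24, q* = 291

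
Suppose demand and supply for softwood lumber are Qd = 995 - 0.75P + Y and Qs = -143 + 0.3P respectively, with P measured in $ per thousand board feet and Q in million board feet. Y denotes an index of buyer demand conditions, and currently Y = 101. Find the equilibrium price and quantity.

With Y = 101, demand is Qd = 1096 - 0.75P.
Set Qd = Qs: 1096 - 0.75P = -143 + 0.3P, so 1239 = 1.05P and P* = 1180.
Plugging P* into demand: Q* = 1096 - 0.75(1180) = 211.

P* = 1180, Q* = 211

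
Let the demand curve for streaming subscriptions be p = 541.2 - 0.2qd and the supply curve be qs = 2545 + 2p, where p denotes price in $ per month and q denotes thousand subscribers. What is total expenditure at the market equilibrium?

Total expenditure = 59593

Rewriting in direct form: qd = 2706 - 5p.
The market clears where 2706 - 5p = 2545 + 2p. Rearranging, 7p = 161, hence p* = 23.
From the demand curve, q* = 2706 - 5(23) = 2591.
Total expenditure = p* × q* = 23 × 2591 = 59593.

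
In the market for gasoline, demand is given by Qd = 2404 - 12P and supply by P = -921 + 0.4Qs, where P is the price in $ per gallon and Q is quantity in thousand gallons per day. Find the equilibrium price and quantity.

P* = 7, Q* = 2320

Solving each curve for Q: Qs = 2302.5 + 2.5P.
Set Qd = Qs: 2404 - 12P = 2302.5 + 2.5P, so 101.5 = 14.5P and P* = 7.
From the demand curve, Q* = 2404 - 12(7) = 2320.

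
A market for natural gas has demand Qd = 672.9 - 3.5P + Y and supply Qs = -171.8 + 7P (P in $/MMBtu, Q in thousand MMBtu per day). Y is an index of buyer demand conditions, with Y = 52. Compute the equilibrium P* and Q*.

With Y = 52, demand is Qd = 724.9 - 3.5P.
Equating demand and supply, 724.9 - 3.5P = -171.8 + 7P gives 10.5P = 896.7, so P* = 85.4.
From the demand curve, Q* = 724.9 - 3.5(85.4) = 426.

P* = 85.4, Q* = 426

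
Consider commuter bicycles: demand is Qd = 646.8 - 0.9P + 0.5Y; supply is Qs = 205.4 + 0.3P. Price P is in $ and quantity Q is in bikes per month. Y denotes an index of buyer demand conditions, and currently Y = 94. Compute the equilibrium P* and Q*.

With Y = 94, demand is Qd = 693.8 - 0.9P.
The market clears where 693.8 - 0.9P = 205.4 + 0.3P. Rearranging, 1.2P = 488.4, hence P* = 407.
Substitute back: Q* = 693.8 - 0.9(407) = 327.5.

P* = 407, Q* = 327.5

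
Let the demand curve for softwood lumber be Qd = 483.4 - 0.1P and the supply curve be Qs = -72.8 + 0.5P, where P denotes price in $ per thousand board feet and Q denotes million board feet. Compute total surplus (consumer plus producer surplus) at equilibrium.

Total surplus = 915878.94

Equating demand and supply, 483.4 - 0.1P = -72.8 + 0.5P gives 0.6P = 556.2, so P* = 927.
Substitute back: Q* = 483.4 - 0.1(927) = 390.7.
Demand choke price = 4834; supply choke price = 145.6. CS = ½(4834 - 927)(390.7) = 763232.45; PS = ½(927 - 145.6)(390.7) = 152646.49. Total surplus = 915878.94.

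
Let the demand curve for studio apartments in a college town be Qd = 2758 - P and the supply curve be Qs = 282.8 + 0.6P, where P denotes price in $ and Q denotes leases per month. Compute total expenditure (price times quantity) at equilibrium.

At equilibrium Qd = Qs, so 2758 - P = 282.8 + 0.6P; collecting terms, 2475.2 = 1.6P and P* = 1547.
From the demand curve, Q* = 2758 - 1547 = 1211.
Total expenditure = P* × Q* = 1547 × 1211 = 1873417.

Total expenditure = 1873417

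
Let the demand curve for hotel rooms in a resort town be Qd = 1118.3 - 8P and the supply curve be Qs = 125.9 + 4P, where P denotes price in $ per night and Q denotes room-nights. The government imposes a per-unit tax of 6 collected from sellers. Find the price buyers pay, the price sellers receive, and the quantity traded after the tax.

P_b = 84.7, P_s = 78.7, Q = 440.7

Sellers keep P_s = P_b - 6 per unit, so supply in terms of the buyer price is Qs = 101.9 + 4P_b.
Set Qd = Qs: 1118.3 - 8P_b = 101.9 + 4P_b, so 1016.4 = 12P_b and P_b = 84.7.
Then P_s = 84.7 - 6 = 78.7 and Q = 1118.3 - 8(84.7) = 440.7.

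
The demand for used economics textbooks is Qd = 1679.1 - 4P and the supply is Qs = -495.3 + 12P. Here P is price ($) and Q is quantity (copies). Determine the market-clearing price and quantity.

The market clears where 1679.1 - 4P = -495.3 + 12P. Rearranging, 16P = 2174.4, hence P* = 135.9.
From the demand curve, Q* = 1679.1 - 4(135.9) = 1135.5.

P* = 135.9, Q* = 1135.5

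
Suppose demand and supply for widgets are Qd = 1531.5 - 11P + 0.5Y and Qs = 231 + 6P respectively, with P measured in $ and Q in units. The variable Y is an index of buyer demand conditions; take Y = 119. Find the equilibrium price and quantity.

P* = 80, Q* = 711

With Y = 119, demand is Qd = 1591 - 11P.
The market clears where 1591 - 11P = 231 + 6P. Rearranging, 17P = 1360, hence P* = 80.
Plugging P* into demand: Q* = 1591 - 11(80) = 711.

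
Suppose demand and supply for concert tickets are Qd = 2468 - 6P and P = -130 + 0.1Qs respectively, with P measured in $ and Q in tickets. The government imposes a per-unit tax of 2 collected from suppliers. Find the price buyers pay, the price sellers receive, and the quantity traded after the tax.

In direct form, Qs = 1300 + 10P.
The tax drives a wedge P_b - P_s = 2. Substituting P_s = P_b - 2 into supply: Qs = 1280 + 10P_b.
Set Qd = Qs: 2468 - 6P_b = 1280 + 10P_b, so 1188 = 16P_b and P_b = 74.25.
Then P_s = 74.25 - 2 = 72.25 and Q = 2468 - 6(74.25) = 2022.5.

P_b = 74.25, P_s = 72.25, Q = 2022.5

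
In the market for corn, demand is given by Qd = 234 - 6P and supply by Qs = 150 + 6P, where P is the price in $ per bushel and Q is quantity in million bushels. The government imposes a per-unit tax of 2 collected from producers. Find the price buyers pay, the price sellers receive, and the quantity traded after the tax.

Producers keep P_s = P_b - 2 per unit, so supply in terms of the buyer price is Qs = 138 + 6P_b.
Set Qd = Qs: 234 - 6P_b = 138 + 6P_b, so 96 = 12P_b and P_b = 8.
So P_s = 6 and the quantity traded is Q = 234 - 6(8) = 186.

P_b = 8, P_s = 6, Q = 186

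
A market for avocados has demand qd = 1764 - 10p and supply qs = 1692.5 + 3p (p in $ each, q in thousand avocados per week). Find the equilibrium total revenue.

Total revenue = 9399.5

The market clears where 1764 - 10p = 1692.5 + 3p. Rearranging, 13p = 71.5, hence p* = 5.5.
Substitute back: q* = 1764 - 10(5.5) = 1709.
Total revenue = p* × q* = 5.5 × 1709 = 9399.5.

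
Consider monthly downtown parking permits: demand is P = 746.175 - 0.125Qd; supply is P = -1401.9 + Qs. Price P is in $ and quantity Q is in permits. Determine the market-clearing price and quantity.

Inverting to quantity form: Qd = 5969.4 - 8P and Qs = 1401.9 + P.
The market clears where 5969.4 - 8P = 1401.9 + P. Rearranging, 9P = 4567.5, hence P* = 507.5.
Then Q* = 5969.4 - 8(507.5) = 1909.4.

P* = 507.5, Q* = 1909.4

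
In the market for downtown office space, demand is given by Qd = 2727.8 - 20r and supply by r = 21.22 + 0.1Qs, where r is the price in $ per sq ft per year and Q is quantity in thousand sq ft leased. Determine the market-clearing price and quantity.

r* = 98, Q* = 767.8

Solving each curve for Q: Qs = -212.2 + 10r.
The market clears where 2727.8 - 20r = -212.2 + 10r. Rearranging, 30r = 2940, hence r* = 98.
Substitute back: Q* = 2727.8 - 20(98) = 767.8.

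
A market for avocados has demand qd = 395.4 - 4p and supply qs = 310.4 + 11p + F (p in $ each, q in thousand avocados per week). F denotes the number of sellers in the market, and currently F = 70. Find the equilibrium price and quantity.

p* = 1, q* = 391.4

With F = 70, supply is qs = 380.4 + 11p.
The market clears where 395.4 - 4p = 380.4 + 11p. Rearranging, 15p = 15, hence p* = 1.
Substitute back: q* = 395.4 - 4(1) = 391.4.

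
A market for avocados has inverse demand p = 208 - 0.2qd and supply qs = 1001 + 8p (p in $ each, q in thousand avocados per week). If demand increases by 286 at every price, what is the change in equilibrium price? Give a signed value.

In direct form, qd = 1040 - 5p.
At equilibrium qd = qs, so 1040 - 5p = 1001 + 8p; collecting terms, 39 = 13p and p* = 3.
From the demand curve, q* = 1040 - 5(3) = 1025.
After the shift, demand is qd = 1326 - 5p.
The new intersection has 325 = 13p, i.e. p = 25, q = 1201.
Δp = 25 - 3 = 22.

Δp = 22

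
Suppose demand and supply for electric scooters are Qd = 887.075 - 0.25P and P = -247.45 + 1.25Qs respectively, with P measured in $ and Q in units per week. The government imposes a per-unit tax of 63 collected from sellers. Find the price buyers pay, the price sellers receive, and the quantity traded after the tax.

P_b = 704.3, P_s = 641.3, Q = 711

Inverting to quantity form: Qs = 197.96 + 0.8P.
Sellers keep P_s = P_b - 63 per unit, so supply in terms of the buyer price is Qs = 147.56 + 0.8P_b.
Equate demand and the shifted supply: 887.075 - 0.25P_b = 147.56 + 0.8P_b, giving 1.05P_b = 739.515, so P_b = 704.3.
So P_s = 641.3 and the quantity traded is Q = 887.075 - 0.25(704.3) = 711.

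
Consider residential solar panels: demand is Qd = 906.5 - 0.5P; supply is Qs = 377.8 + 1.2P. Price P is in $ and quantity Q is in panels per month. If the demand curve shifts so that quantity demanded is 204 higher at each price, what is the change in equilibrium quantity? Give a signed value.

ΔQ = 144

The market clears where 906.5 - 0.5P = 377.8 + 1.2P. Rearranging, 1.7P = 528.7, hence P* = 311.
Plugging P* into demand: Q* = 906.5 - 0.5(311) = 751.
After the shift, demand is Qd = 1110.5 - 0.5P.
Re-solving, 1.7P = 732.7 gives P = 431 and Q = 895.
ΔQ = 895 - 751 = 144.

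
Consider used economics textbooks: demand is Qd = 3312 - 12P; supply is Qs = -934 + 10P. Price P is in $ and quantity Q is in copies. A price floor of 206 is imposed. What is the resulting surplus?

Surplus = 286

Evaluating both curves at the floor price 206 gives Qd = 840, Qs = 1126.
Surplus = Qs - Qd = 1126 - 840 = 286.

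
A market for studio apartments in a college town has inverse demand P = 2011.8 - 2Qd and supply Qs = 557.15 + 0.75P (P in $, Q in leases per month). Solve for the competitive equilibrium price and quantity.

Rewriting in direct form: Qd = 1005.9 - 0.5P.
The market clears where 1005.9 - 0.5P = 557.15 + 0.75P. Rearranging, 1.25P = 448.75, hence P* = 359.
Plugging P* into demand: Q* = 1005.9 - 0.5(359) = 826.4.

P* = 359, Q* = 826.4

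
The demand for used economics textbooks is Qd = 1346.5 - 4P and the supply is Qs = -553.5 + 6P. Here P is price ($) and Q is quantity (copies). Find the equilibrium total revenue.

At equilibrium Qd = Qs, so 1346.5 - 4P = -553.5 + 6P; collecting terms, 1900 = 10P and P* = 190.
Substitute back: Q* = 1346.5 - 4(190) = 586.5.
Total revenue = P* × Q* = 190 × 586.5 = 111435.

Total revenue = 111435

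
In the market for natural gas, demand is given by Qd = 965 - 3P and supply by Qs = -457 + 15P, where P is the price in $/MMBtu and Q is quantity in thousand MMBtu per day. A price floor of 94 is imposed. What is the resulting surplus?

Surplus = 270

With P fixed at 94, quantity demanded is 683 and quantity supplied is 953.
Surplus = Qs - Qd = 953 - 683 = 270.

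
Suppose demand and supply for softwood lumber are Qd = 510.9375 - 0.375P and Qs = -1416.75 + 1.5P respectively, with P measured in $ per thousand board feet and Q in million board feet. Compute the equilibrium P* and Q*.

P* = 1028.1, Q* = 125.4

Set Qd = Qs: 510.9375 - 0.375P = -1416.75 + 1.5P, so 1927.6875 = 1.875P and P* = 1028.1.
Substitute back: Q* = 510.9375 - 0.375(1028.1) = 125.4.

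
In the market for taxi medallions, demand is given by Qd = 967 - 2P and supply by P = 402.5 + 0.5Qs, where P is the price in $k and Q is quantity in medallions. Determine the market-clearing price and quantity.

In direct form, Qs = -805 + 2P.
Equating demand and supply, 967 - 2P = -805 + 2P gives 4P = 1772, so P* = 443.
Then Q* = 967 - 2(443) = 81.

P* = 443, Q* = 81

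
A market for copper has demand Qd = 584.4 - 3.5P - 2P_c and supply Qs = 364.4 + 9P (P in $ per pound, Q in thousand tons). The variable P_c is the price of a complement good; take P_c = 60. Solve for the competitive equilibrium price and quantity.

With P_c = 60, demand is Qd = 464.4 - 3.5P.
At equilibrium Qd = Qs, so 464.4 - 3.5P = 364.4 + 9P; collecting terms, 100 = 12.5P and P* = 8.
Substitute back: Q* = 464.4 - 3.5(8) = 436.4.

P* = 8, Q* = 436.4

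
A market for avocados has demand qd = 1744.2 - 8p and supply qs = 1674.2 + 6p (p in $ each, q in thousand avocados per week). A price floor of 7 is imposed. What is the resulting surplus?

Surplus = 28

At p = 7: qd = 1688.2 and qs = 1716.2.
Surplus = qs - qd = 1716.2 - 1688.2 = 28.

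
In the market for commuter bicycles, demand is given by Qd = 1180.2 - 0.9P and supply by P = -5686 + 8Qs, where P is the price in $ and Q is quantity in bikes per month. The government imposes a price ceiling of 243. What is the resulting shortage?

Inverting to quantity form: Qs = 710.75 + 0.125P.
Evaluating both curves at the ceiling price 243 gives Qd = 961.5, Qs = 741.125.
Shortage = Qd - Qs = 961.5 - 741.125 = 220.375.

Shortage = 220.375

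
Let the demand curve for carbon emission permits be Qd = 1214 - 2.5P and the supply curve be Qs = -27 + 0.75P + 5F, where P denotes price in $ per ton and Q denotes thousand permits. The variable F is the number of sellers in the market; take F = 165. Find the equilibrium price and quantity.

P* = 128, Q* = 894

With F = 165, supply is Qs = 798 + 0.75P.
Set Qd = Qs: 1214 - 2.5P = 798 + 0.75P, so 416 = 3.25P and P* = 128.
Substitute back: Q* = 1214 - 2.5(128) = 894.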